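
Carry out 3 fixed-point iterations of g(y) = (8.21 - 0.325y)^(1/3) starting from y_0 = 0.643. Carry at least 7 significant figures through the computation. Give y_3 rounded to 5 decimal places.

1.96369

y_1 = g(0.643000) = 2.000085
y_2 = g(2.000085) = 1.962637
y_3 = g(1.962637) = 1.963690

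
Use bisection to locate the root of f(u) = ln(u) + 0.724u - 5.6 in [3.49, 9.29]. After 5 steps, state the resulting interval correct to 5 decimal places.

[5.30250, 5.48375]

f(3.490000) = -1.823338, f(9.290000) = 3.354899 (opposite signs)
step 1: m = 6.390000, f(m) = 0.881094 > 0 → root in [3.490000, 6.390000]
step 2: m = 4.940000, f(m) = -0.426075 < 0 → root in [4.940000, 6.390000]
step 3: m = 5.665000, f(m) = 0.235767 > 0 → root in [4.940000, 5.665000]
step 4: m = 5.302500, f(m) = -0.092812 < 0 → root in [5.302500, 5.665000]
step 5: m = 5.483750, f(m) = 0.072024 > 0 → root in [5.302500, 5.483750]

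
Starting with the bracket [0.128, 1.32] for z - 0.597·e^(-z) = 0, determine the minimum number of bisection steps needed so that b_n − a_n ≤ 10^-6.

21

Initial width b − a = 1.32 − 0.128 = 1.192000.
After n steps the width is (b−a)/2^n; need (b−a)/2^n ≤ 10^-6.
So n ≥ log₂(1.192000/10^-6) = log₂(1192000.0000) ≈ 20.1850.
Hence n = 21.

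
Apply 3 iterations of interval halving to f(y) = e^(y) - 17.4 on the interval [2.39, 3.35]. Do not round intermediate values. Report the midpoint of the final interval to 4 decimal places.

2.8100

f(2.390000) = -6.486506, f(3.350000) = 11.102734 (opposite signs)
step 1: m = 2.870000, f(m) = 0.237018 > 0 → root in [2.390000, 2.870000]
step 2: m = 2.630000, f(m) = -3.526230 < 0 → root in [2.630000, 2.870000]
step 3: m = 2.750000, f(m) = -1.757368 < 0 → root in [2.750000, 2.870000]
Midpoint of [2.750000, 2.870000] = 2.810000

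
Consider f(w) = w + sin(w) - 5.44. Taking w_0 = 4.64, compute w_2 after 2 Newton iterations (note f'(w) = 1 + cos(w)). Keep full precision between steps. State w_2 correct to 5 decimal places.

5.84802

w_0 = 4.640000: f = -1.797381, f' = 0.927674 → w_1 = 4.640000 - (-1.797381)/(0.927674) = 6.577513
w_1 = 6.577513: f = 1.427610, f' = 1.956997 → w_2 = 6.577513 - (1.427610)/(1.956997) = 5.848023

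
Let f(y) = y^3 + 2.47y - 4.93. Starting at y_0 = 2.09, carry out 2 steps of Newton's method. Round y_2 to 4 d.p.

f'(y) = 3y^2 + 2.47
y_0 = 2.090000: f = 9.361629, f' = 15.574300 → y_1 = 2.090000 - (9.361629)/(15.574300) = 1.488905
y_1 = 1.488905: f = 2.048260, f' = 9.120517 → y_2 = 1.488905 - (2.048260)/(9.120517) = 1.264328

1.2643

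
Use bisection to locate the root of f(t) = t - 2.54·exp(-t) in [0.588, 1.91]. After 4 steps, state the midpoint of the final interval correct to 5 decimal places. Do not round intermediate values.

0.95981

f(0.588000) = -0.822810, f(1.910000) = 1.533876 (opposite signs)
step 1: m = 1.249000, f(m) = 0.520550 > 0 → root in [0.588000, 1.249000]
step 2: m = 0.918500, f(m) = -0.095258 < 0 → root in [0.918500, 1.249000]
step 3: m = 1.083750, f(m) = 0.224406 > 0 → root in [0.918500, 1.083750]
step 4: m = 1.001125, f(m) = 0.067762 > 0 → root in [0.918500, 1.001125]
Midpoint of [0.918500, 1.001125] = 0.959812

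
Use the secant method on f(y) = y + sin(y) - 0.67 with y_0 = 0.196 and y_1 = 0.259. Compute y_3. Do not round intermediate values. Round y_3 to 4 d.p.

f(y_0) = -0.279253, f(y_1) = -0.154886
y_2 = 0.259000 - (-0.154886)·(0.259000 - 0.196000)/(-0.154886 - (-0.279253)) = 0.337460; f(y_2) = -0.001448
y_3 = 0.337460 - (-0.001448)·(0.337460 - 0.259000)/(-0.001448 - (-0.154886)) = 0.338201; f(y_3) = -0.000009

0.3382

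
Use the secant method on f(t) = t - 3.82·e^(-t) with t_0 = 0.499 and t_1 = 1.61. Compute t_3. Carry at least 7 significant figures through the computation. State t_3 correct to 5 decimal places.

f(t_0) = -1.820265, f(t_1) = 0.846429
t_2 = 1.610000 - (0.846429)·(1.610000 - 0.499000)/(0.846429 - (-1.820265)) = 1.257360; f(t_2) = 0.170937
t_3 = 1.257360 - (0.170937)·(1.257360 - 1.610000)/(0.170937 - (0.846429)) = 1.168122; f(t_3) = -0.019708

1.16812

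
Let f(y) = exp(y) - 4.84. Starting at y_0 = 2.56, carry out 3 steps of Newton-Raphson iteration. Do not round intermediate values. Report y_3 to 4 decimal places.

1.5785

Newton update: y ← y − f(y)/f'(y).
f'(y) = exp(y)
y_0 = 2.560000: f = 8.095817, f' = 12.935817 → y_1 = 2.560000 - (8.095817)/(12.935817) = 1.934155
y_1 = 1.934155: f = 2.078195, f' = 6.918195 → y_2 = 1.934155 - (2.078195)/(6.918195) = 1.633759
y_2 = 1.633759: f = 0.283098, f' = 5.123098 → y_3 = 1.633759 - (0.283098)/(5.123098) = 1.578500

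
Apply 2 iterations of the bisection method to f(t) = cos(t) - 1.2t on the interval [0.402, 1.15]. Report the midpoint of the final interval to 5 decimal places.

f(0.402000) = 0.437880, f(1.150000) = -0.971513 (opposite signs)
step 1: m = 0.776000, f(m) = -0.217479 < 0 → root in [0.402000, 0.776000]
step 2: m = 0.589000, f(m) = 0.124697 > 0 → root in [0.589000, 0.776000]
Midpoint of [0.589000, 0.776000] = 0.682500

0.68250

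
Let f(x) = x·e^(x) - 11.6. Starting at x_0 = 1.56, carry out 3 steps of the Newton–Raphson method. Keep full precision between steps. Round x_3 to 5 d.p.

f'(x) = (x + 1)·e^(x)
x_0 = 1.560000: f = -4.176239, f' = 12.182582 → x_1 = 1.560000 - (-4.176239)/(12.182582) = 1.902804
x_1 = 1.902804: f = 1.157670, f' = 19.462339 → x_2 = 1.902804 - (1.157670)/(19.462339) = 1.843321
x_2 = 1.843321: f = 0.045159, f' = 17.962646 → x_3 = 1.843321 - (0.045159)/(17.962646) = 1.840807

1.84081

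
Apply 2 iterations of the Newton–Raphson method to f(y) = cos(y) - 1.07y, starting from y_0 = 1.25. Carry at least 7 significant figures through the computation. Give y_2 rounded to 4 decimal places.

0.7095

Newton update: y ← y − f(y)/f'(y).
f'(y) = -sin(y) - 1.07
y_0 = 1.250000: f = -1.022178, f' = -2.018985 → y_1 = 1.250000 - (-1.022178)/(-2.018985) = 0.743717
y_1 = 0.743717: f = -0.059820, f' = -1.747028 → y_2 = 0.743717 - (-0.059820)/(-1.747028) = 0.709476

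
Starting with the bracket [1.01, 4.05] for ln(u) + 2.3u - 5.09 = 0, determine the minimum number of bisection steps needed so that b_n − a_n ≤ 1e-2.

Initial width b − a = 4.05 − 1.01 = 3.040000.
After n steps the width is (b−a)/2^n; need (b−a)/2^n ≤ 1e-2.
So n ≥ log₂(3.040000/1e-2) = log₂(304.0000) ≈ 8.2479.
Hence n = 9.

9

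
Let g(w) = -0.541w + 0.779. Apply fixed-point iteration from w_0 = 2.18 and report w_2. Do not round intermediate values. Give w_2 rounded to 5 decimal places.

w_1 = g(2.180000) = -0.400380
w_2 = g(-0.400380) = 0.995606

0.99561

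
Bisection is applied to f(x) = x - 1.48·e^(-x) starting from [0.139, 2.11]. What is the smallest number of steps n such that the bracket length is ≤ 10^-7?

Initial width b − a = 2.11 − 0.139 = 1.971000.
After n steps the width is (b−a)/2^n; need (b−a)/2^n ≤ 10^-7.
So n ≥ log₂(1.971000/10^-7) = log₂(19710000.0000) ≈ 24.2324.
Hence n = 25.

25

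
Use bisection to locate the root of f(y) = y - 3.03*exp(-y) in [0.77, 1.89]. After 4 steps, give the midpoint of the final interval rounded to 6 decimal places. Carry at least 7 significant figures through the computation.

f(0.770000) = -0.632930, f(1.890000) = 1.432252 (opposite signs)
step 1: m = 1.330000, f(m) = 0.528634 > 0 → root in [0.770000, 1.330000]
step 2: m = 1.050000, f(m) = -0.010311 < 0 → root in [1.050000, 1.330000]
step 3: m = 1.190000, f(m) = 0.268210 > 0 → root in [1.050000, 1.190000]
step 4: m = 1.120000, f(m) = 0.131372 > 0 → root in [1.050000, 1.120000]
Midpoint of [1.050000, 1.120000] = 1.085000

1.085000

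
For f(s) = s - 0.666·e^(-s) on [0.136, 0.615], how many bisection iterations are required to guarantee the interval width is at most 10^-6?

Initial width b − a = 0.615 − 0.136 = 0.479000.
After n steps the width is (b−a)/2^n; need (b−a)/2^n ≤ 10^-6.
So n ≥ log₂(0.479000/10^-6) = log₂(479000.0000) ≈ 18.8697.
Hence n = 19.

19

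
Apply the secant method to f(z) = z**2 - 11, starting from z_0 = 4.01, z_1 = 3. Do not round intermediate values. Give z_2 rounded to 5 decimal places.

3.28531

Secant update: z_(k+1) = z_k − f(z_k)·(z_k − z_(k-1))/(f(z_k) − f(z_(k-1))).
f(z_0) = 5.080100, f(z_1) = -2.000000
z_2 = 3.000000 - (-2.000000)·(3.000000 - 4.010000)/(-2.000000 - (5.080100)) = 3.285307; f(z_2) = -0.206760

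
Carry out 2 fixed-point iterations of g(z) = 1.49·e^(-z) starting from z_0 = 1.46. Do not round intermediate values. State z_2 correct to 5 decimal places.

1.05416

z_1 = g(1.460000) = 0.346032
z_2 = g(0.346032) = 1.054160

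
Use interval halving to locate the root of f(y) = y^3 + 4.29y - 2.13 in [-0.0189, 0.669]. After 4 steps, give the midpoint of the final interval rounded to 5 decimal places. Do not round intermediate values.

0.47553

f(-0.018900) = -2.211088, f(0.669000) = 1.039428 (opposite signs)
step 1: m = 0.325050, f(m) = -0.701192 < 0 → root in [0.325050, 0.669000]
step 2: m = 0.497025, f(m) = 0.125019 > 0 → root in [0.325050, 0.497025]
step 3: m = 0.411038, f(m) = -0.297204 < 0 → root in [0.411038, 0.497025]
step 4: m = 0.454031, f(m) = -0.088610 < 0 → root in [0.454031, 0.497025]
Midpoint of [0.454031, 0.497025] = 0.475528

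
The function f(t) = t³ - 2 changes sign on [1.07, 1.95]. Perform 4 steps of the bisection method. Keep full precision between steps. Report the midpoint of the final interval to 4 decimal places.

1.2625

f(1.070000) = -0.774957, f(1.950000) = 5.414875 (opposite signs)
step 1: m = 1.510000, f(m) = 1.442951 > 0 → root in [1.070000, 1.510000]
step 2: m = 1.290000, f(m) = 0.146689 > 0 → root in [1.070000, 1.290000]
step 3: m = 1.180000, f(m) = -0.356968 < 0 → root in [1.180000, 1.290000]
step 4: m = 1.235000, f(m) = -0.116347 < 0 → root in [1.235000, 1.290000]
Midpoint of [1.235000, 1.290000] = 1.262500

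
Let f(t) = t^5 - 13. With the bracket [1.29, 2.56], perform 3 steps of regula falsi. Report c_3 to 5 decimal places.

f(1.290000) = -9.427695, f(2.560000) = 96.951163
step 1: c = 1.402552, f(c) = -7.572559 < 0 → new bracket [1.402552, 2.560000]
step 2: c = 1.486407, f(c) = -5.744138 < 0 → new bracket [1.486407, 2.560000]
step 3: c = 1.546457, f(c) = -4.155165 < 0 → new bracket [1.546457, 2.560000]

1.54646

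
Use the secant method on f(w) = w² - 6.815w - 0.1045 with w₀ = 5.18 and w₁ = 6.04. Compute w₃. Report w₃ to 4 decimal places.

6.7935

f(w_0) = -8.573800, f(w_1) = -4.785500
w_2 = 6.040000 - (-4.785500)·(6.040000 - 5.180000)/(-4.785500 - (-8.573800)) = 7.126379; f(w_2) = 2.114506
w_3 = 7.126379 - (2.114506)·(7.126379 - 6.040000)/(2.114506 - (-4.785500)) = 6.793458; f(w_3) = -0.250842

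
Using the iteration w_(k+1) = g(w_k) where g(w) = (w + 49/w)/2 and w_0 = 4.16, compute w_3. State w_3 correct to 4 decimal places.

w_1 = g(4.160000) = 7.969423
w_2 = g(7.969423) = 7.058962
w_3 = g(7.058962) = 7.000246

7.0002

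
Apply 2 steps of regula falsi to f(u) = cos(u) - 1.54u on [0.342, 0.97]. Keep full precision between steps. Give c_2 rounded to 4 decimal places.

False-position update: c = (a·f(b) − b·f(a))/(f(b) − f(a)); replace the endpoint whose sign matches f(c).
f(0.342000) = 0.415406, f(0.970000) = -0.928500
step 1: c = 0.536117, f(c) = 0.034079 > 0 → new bracket [0.536117, 0.970000]
step 2: c = 0.551478, f(c) = 0.002475 > 0 → new bracket [0.551478, 0.970000]

0.5515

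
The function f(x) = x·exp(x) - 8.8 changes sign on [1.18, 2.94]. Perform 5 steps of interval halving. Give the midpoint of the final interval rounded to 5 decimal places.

1.64750

f(1.180000) = -4.959838, f(2.940000) = 46.812588 (opposite signs)
step 1: m = 2.060000, f(m) = 7.362698 > 0 → root in [1.180000, 2.060000]
step 2: m = 1.620000, f(m) = -0.613994 < 0 → root in [1.620000, 2.060000]
step 3: m = 1.840000, f(m) = 2.785630 > 0 → root in [1.620000, 1.840000]
step 4: m = 1.730000, f(m) = 0.958331 > 0 → root in [1.620000, 1.730000]
step 5: m = 1.675000, f(m) = 0.142482 > 0 → root in [1.620000, 1.675000]
Midpoint of [1.620000, 1.675000] = 1.647500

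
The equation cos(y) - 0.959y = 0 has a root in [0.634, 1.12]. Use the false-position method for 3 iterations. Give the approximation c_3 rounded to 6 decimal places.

0.757532

False-position update: c = (a·f(b) − b·f(a))/(f(b) − f(a)); replace the endpoint whose sign matches f(c).
f(0.634000) = 0.197658, f(1.120000) = -0.638398
step 1: c = 0.748899, f(c) = 0.014245 > 0 → new bracket [0.748899, 1.120000]
step 2: c = 0.756999, f(c) = 0.000939 > 0 → new bracket [0.756999, 1.120000]
step 3: c = 0.757532, f(c) = 0.000061 > 0 → new bracket [0.757532, 1.120000]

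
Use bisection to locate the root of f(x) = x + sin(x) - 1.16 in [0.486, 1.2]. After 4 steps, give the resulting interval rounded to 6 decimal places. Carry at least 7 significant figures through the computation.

[0.575250, 0.619875]

f(0.486000) = -0.206907, f(1.200000) = 0.972039 (opposite signs)
step 1: m = 0.843000, f(m) = 0.429642 > 0 → root in [0.486000, 0.843000]
step 2: m = 0.664500, f(m) = 0.121166 > 0 → root in [0.486000, 0.664500]
step 3: m = 0.575250, f(m) = -0.040705 < 0 → root in [0.575250, 0.664500]
step 4: m = 0.619875, f(m) = 0.040808 > 0 → root in [0.575250, 0.619875]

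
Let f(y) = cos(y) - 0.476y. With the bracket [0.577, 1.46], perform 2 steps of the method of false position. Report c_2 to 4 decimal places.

1.0462

f(0.577000) = 0.563451, f(1.460000) = -0.584390
step 1: c = 1.010446, f(c) = 0.050511 > 0 → new bracket [1.010446, 1.460000]
step 2: c = 1.046211, f(c) = 0.002858 > 0 → new bracket [1.046211, 1.460000]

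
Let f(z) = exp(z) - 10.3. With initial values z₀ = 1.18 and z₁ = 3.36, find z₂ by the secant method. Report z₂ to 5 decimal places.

f(z_0) = -7.045626, f(z_1) = 18.489191
z_2 = 3.360000 - (18.489191)·(3.360000 - 1.180000)/(18.489191 - (-7.045626)) = 1.781511; f(z_2) = -4.361179

1.78151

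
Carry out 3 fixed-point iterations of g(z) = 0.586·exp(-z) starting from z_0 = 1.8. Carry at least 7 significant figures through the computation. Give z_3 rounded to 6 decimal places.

z_1 = g(1.800000) = 0.096865
z_2 = g(0.096865) = 0.531900
z_3 = g(0.531900) = 0.344268

0.344268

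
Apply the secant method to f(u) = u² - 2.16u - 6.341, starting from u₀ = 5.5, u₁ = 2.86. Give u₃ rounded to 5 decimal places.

f(u_0) = 12.029000, f(u_1) = -4.339000
u_2 = 2.860000 - (-4.339000)·(2.860000 - 5.500000)/(-4.339000 - (12.029000)) = 3.559839; f(u_2) = -1.357800
u_3 = 3.559839 - (-1.357800)·(3.559839 - 2.860000)/(-1.357800 - (-4.339000)) = 3.878583; f(u_3) = 0.324668

3.87858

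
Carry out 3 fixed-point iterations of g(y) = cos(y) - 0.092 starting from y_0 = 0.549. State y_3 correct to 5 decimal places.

y_1 = g(0.549000) = 0.761047
y_2 = g(0.761047) = 0.632114
y_3 = g(0.632114) = 0.714780

0.71478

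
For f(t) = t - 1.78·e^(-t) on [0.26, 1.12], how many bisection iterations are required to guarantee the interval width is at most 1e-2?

7

Initial width b − a = 1.12 − 0.26 = 0.860000.
After n steps the width is (b−a)/2^n; need (b−a)/2^n ≤ 1e-2.
So n ≥ log₂(0.860000/1e-2) = log₂(86.0000) ≈ 6.4263.
Hence n = 7.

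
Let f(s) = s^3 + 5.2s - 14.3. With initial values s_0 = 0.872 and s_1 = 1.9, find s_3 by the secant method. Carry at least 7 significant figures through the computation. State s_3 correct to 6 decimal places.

1.735635

f(s_0) = -9.102545, f(s_1) = 2.439000
s_2 = 1.900000 - (2.439000)·(1.900000 - 0.872000)/(2.439000 - (-9.102545)) = 1.682759; f(s_2) = -0.784616
s_3 = 1.682759 - (-0.784616)·(1.682759 - 1.900000)/(-0.784616 - (2.439000)) = 1.735635; f(s_3) = -0.046222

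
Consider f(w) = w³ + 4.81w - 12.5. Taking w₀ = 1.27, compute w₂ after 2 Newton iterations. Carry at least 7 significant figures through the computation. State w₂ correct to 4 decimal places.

f'(w) = 3w² + 4.81
w_0 = 1.270000: f = -4.342917, f' = 9.648700 → w_1 = 1.270000 - (-4.342917)/(9.648700) = 1.720104
w_1 = 1.720104: f = 0.863069, f' = 13.686272 → w_2 = 1.720104 - (0.863069)/(13.686272) = 1.657043

1.6570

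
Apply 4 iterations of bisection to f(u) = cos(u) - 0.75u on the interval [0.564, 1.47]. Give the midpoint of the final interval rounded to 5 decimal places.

0.87544

f(0.564000) = 0.422124, f(1.470000) = -1.001874 (opposite signs)
step 1: m = 1.017000, f(m) = -0.236830 < 0 → root in [0.564000, 1.017000]
step 2: m = 0.790500, f(m) = 0.110615 > 0 → root in [0.790500, 1.017000]
step 3: m = 0.903750, f(m) = -0.059144 < 0 → root in [0.790500, 0.903750]
step 4: m = 0.847125, f(m) = 0.026797 > 0 → root in [0.847125, 0.903750]
Midpoint of [0.847125, 0.903750] = 0.875437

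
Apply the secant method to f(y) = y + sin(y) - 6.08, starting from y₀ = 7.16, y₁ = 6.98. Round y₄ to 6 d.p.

Secant update: y_(k+1) = y_k − f(y_k)·(y_k − y_(k-1))/(f(y_k) − f(y_(k-1))).
f(y_0) = 1.848705, f(y_1) = 1.541778
y_2 = 6.980000 - (1.541778)·(6.980000 - 7.160000)/(1.541778 - (1.848705)) = 6.075812; f(y_2) = -0.210079
y_3 = 6.075812 - (-0.210079)·(6.075812 - 6.980000)/(-0.210079 - (1.541778)) = 6.184240; f(y_3) = 0.005456
y_4 = 6.184240 - (0.005456)·(6.184240 - 6.075812)/(0.005456 - (-0.210079)) = 6.181495; f(y_4) = -0.000020

6.181495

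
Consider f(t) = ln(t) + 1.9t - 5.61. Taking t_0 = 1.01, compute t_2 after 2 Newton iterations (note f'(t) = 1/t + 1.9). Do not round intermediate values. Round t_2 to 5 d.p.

t_0 = 1.010000: f = -3.681050, f' = 2.890099 → t_1 = 1.010000 - (-3.681050)/(2.890099) = 2.283676
t_1 = 2.283676: f = -0.445229, f' = 2.337890 → t_2 = 2.283676 - (-0.445229)/(2.337890) = 2.474117

2.47412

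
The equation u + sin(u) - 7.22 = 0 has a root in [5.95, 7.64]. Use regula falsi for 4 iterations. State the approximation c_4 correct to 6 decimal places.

f(5.950000) = -1.597055, f(7.640000) = 1.397193
step 1: c = 6.851403, f(c) = 0.169533 > 0 → new bracket [5.950000, 6.851403]
step 2: c = 6.764898, f(c) = 0.008196 > 0 → new bracket [5.950000, 6.764898]
step 3: c = 6.760738, f(c) = 0.000344 > 0 → new bracket [5.950000, 6.760738]
step 4: c = 6.760563, f(c) = 0.000014 > 0 → new bracket [5.950000, 6.760563]

6.760563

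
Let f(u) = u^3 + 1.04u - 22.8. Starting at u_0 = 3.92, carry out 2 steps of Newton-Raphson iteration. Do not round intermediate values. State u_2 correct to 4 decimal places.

2.7459

f'(u) = 3u^2 + 1.04
u_0 = 3.920000: f = 41.513088, f' = 47.139200 → u_1 = 3.920000 - (41.513088)/(47.139200) = 3.039351
u_1 = 3.039351: f = 8.437400, f' = 28.752964 → u_2 = 3.039351 - (8.437400)/(28.752964) = 2.745906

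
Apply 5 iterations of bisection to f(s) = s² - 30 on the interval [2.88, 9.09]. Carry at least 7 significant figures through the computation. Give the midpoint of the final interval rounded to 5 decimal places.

5.49984

f(2.880000) = -21.705600, f(9.090000) = 52.628100 (opposite signs)
step 1: m = 5.985000, f(m) = 5.820225 > 0 → root in [2.880000, 5.985000]
step 2: m = 4.432500, f(m) = -10.352944 < 0 → root in [4.432500, 5.985000]
step 3: m = 5.208750, f(m) = -2.868923 < 0 → root in [5.208750, 5.985000]
step 4: m = 5.596875, f(m) = 1.325010 > 0 → root in [5.208750, 5.596875]
step 5: m = 5.402812, f(m) = -0.809617 < 0 → root in [5.402812, 5.596875]
Midpoint of [5.402812, 5.596875] = 5.499844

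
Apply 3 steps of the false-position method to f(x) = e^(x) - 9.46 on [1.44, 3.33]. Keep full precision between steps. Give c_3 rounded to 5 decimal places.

False-position update: c = (a·f(b) − b·f(a))/(f(b) − f(a)); replace the endpoint whose sign matches f(c).
f(1.440000) = -5.239304, f(3.330000) = 18.478342
step 1: c = 1.857507, f(c) = -3.052257 < 0 → new bracket [1.857507, 3.330000]
step 2: c = 2.066253, f(c) = -1.564815 < 0 → new bracket [2.066253, 3.330000]
step 3: c = 2.164917, f(c) = -0.746124 < 0 → new bracket [2.164917, 3.330000]

2.16492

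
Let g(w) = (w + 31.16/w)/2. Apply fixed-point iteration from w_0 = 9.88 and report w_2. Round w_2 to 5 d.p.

w_1 = g(9.880000) = 6.516923
w_2 = g(6.516923) = 5.649160

5.64916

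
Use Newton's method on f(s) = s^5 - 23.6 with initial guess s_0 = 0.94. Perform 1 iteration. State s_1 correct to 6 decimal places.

Newton update: s ← s − f(s)/f'(s).
f'(s) = 5s^4
s_0 = 0.940000: f = -22.866096, f' = 3.903745 → s_1 = 0.940000 - (-22.866096)/(3.903745) = 6.797477

6.797477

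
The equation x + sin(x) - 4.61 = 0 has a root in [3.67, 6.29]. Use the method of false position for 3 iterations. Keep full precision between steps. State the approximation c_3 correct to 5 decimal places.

5.37698

False-position update: c = (a·f(b) − b·f(a))/(f(b) − f(a)); replace the endpoint whose sign matches f(c).
f(3.670000) = -1.444159, f(6.290000) = 1.686815
step 1: c = 4.878473, f(c) = -0.717767 < 0 → new bracket [4.878473, 6.290000]
step 2: c = 5.299813, f(c) = -0.142558 < 0 → new bracket [5.299813, 6.290000]
step 3: c = 5.376976, f(c) = -0.020196 < 0 → new bracket [5.376976, 6.290000]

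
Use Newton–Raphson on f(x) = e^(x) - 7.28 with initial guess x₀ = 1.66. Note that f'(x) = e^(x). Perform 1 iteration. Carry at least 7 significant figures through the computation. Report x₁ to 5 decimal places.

x_0 = 1.660000: f = -2.020689, f' = 5.259311 → x_1 = 1.660000 - (-2.020689)/(5.259311) = 2.044212

2.04421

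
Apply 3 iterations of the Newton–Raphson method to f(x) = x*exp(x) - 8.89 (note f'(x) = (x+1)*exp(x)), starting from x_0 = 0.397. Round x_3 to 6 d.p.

x_0 = 0.397000: f = -8.299520, f' = 2.077836 → x_1 = 0.397000 - (-8.299520)/(2.077836) = 4.391309
x_1 = 4.391309: f = 345.690783, f' = 435.326818 → x_2 = 4.391309 - (345.690783)/(435.326818) = 3.597214
x_2 = 3.597214: f = 122.395414, f' = 167.781828 → x_3 = 3.597214 - (122.395414)/(167.781828) = 2.867723

2.867723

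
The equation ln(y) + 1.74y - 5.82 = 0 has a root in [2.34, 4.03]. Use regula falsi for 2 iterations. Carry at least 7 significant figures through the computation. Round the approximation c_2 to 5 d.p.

f(2.340000) = -0.898249, f(4.030000) = 2.585966
step 1: c = 2.775691, f(c) = 0.030602 > 0 → new bracket [2.340000, 2.775691]
step 2: c = 2.761337, f(c) = 0.000441 > 0 → new bracket [2.340000, 2.761337]

2.76134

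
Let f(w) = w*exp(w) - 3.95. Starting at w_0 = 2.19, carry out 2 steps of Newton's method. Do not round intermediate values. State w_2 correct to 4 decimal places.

1.3100

Newton update: w ← w − f(w)/f'(w).
f'(w) = (w+1)*exp(w)
w_0 = 2.190000: f = 15.618117, f' = 28.503330 → w_1 = 2.190000 - (15.618117)/(28.503330) = 1.642060
w_1 = 1.642060: f = 4.532553, f' = 13.648352 → w_2 = 1.642060 - (4.532553)/(13.648352) = 1.309965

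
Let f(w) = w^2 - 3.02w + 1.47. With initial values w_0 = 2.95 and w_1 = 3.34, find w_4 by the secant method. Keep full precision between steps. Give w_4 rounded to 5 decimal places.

f(w_0) = 1.263500, f(w_1) = 2.538800
w_2 = 3.340000 - (2.538800)·(3.340000 - 2.950000)/(2.538800 - (1.263500)) = 2.563609; f(w_2) = 0.299991
w_3 = 2.563609 - (0.299991)·(2.563609 - 3.340000)/(0.299991 - (2.538800)) = 2.459575; f(w_3) = 0.091593
w_4 = 2.459575 - (0.091593)·(2.459575 - 2.563609)/(0.091593 - (0.299991)) = 2.413851; f(w_4) = 0.006847

2.41385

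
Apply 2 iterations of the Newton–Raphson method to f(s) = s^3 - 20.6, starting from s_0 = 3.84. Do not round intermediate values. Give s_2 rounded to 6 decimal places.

2.767186

f'(s) = 3s^2
s_0 = 3.840000: f = 36.023104, f' = 44.236800 → s_1 = 3.840000 - (36.023104)/(44.236800) = 3.025676
s_1 = 3.025676: f = 7.099192, f' = 27.464139 → s_2 = 3.025676 - (7.099192)/(27.464139) = 2.767186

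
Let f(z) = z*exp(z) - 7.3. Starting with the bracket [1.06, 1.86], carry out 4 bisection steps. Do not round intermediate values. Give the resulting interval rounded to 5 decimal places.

f(1.060000) = -4.240447, f(1.860000) = 4.648150 (opposite signs)
step 1: m = 1.460000, f(m) = -1.013299 < 0 → root in [1.460000, 1.860000]
step 2: m = 1.660000, f(m) = 1.430456 > 0 → root in [1.460000, 1.660000]
step 3: m = 1.560000, f(m) = 0.123761 > 0 → root in [1.460000, 1.560000]
step 4: m = 1.510000, f(m) = -0.464637 < 0 → root in [1.510000, 1.560000]

[1.51000, 1.56000]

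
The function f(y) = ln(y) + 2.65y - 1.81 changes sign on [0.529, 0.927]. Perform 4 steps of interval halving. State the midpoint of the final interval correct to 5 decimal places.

0.79019

f(0.529000) = -1.044917, f(0.927000) = 0.570748 (opposite signs)
step 1: m = 0.728000, f(m) = -0.198254 < 0 → root in [0.728000, 0.927000]
step 2: m = 0.827500, f(m) = 0.193529 > 0 → root in [0.728000, 0.827500]
step 3: m = 0.777750, f(m) = -0.000313 < 0 → root in [0.777750, 0.827500]
step 4: m = 0.802625, f(m) = 0.097089 > 0 → root in [0.777750, 0.802625]
Midpoint of [0.777750, 0.802625] = 0.790187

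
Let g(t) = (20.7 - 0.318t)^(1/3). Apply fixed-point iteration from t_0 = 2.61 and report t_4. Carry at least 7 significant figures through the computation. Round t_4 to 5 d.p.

t_1 = g(2.610000) = 2.708524
t_2 = g(2.708524) = 2.707100
t_3 = g(2.707100) = 2.707121
t_4 = g(2.707121) = 2.707120

2.70712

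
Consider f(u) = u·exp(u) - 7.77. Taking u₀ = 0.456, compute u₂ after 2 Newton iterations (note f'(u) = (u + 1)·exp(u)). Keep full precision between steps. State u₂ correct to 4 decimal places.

u_0 = 0.456000: f = -7.050546, f' = 2.297205 → u_1 = 0.456000 - (-7.050546)/(2.297205) = 3.525185
u_1 = 3.525185: f = 111.945495, f' = 153.675554 → u_2 = 3.525185 - (111.945495)/(153.675554) = 2.796732

2.7967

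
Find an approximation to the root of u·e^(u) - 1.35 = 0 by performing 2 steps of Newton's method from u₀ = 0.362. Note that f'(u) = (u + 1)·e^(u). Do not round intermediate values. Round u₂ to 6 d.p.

Newton update: u ← u − f(u)/f'(u).
u_0 = 0.362000: f = -0.830096, f' = 1.956103 → u_1 = 0.362000 - (-0.830096)/(1.956103) = 0.786362
u_1 = 0.786362: f = 0.376376, f' = 3.921771 → u_2 = 0.786362 - (0.376376)/(3.921771) = 0.690391

0.690391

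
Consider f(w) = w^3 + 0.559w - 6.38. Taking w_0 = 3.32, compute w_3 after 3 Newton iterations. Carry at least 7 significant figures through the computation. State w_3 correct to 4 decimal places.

1.7639

f'(w) = 3w^2 + 0.559
w_0 = 3.320000: f = 32.070248, f' = 33.626200 → w_1 = 3.320000 - (32.070248)/(33.626200) = 2.366272
w_1 = 2.366272: f = 8.192079, f' = 17.356730 → w_2 = 2.366272 - (8.192079)/(17.356730) = 1.894289
w_2 = 1.894289: f = 1.476245, f' = 11.323994 → w_3 = 1.894289 - (1.476245)/(11.323994) = 1.763925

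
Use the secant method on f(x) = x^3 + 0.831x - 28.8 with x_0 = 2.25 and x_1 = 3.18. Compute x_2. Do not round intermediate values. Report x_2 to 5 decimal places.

f(x_0) = -15.539625, f(x_1) = 6.000012
x_2 = 3.180000 - (6.000012)·(3.180000 - 2.250000)/(6.000012 - (-15.539625)) = 2.920942; f(x_2) = -1.451501

2.92094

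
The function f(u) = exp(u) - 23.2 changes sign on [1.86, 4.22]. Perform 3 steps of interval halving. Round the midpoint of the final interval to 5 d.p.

f(1.860000) = -16.776263, f(4.220000) = 44.833484 (opposite signs)
step 1: m = 3.040000, f(m) = -2.294757 < 0 → root in [3.040000, 4.220000]
step 2: m = 3.630000, f(m) = 14.512817 > 0 → root in [3.040000, 3.630000]
step 3: m = 3.335000, f(m) = 4.878383 > 0 → root in [3.040000, 3.335000]
Midpoint of [3.040000, 3.335000] = 3.187500

3.18750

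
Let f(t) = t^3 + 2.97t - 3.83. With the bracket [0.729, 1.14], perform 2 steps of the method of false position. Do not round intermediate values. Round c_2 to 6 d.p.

f(0.729000) = -1.277450, f(1.140000) = 1.037344
step 1: c = 0.955816, f(c) = -0.118009 < 0 → new bracket [0.955816, 1.140000]
step 2: c = 0.974629, f(c) = -0.009552 < 0 → new bracket [0.974629, 1.140000]

0.974629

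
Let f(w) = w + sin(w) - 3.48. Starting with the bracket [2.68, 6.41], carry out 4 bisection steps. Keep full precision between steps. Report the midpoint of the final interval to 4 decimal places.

4.4284

f(2.680000) = -0.354625, f(6.410000) = 3.056475 (opposite signs)
step 1: m = 4.545000, f(m) = 0.078977 > 0 → root in [2.680000, 4.545000]
step 2: m = 3.612500, f(m) = -0.321195 < 0 → root in [3.612500, 4.545000]
step 3: m = 4.078750, f(m) = -0.207128 < 0 → root in [4.078750, 4.545000]
step 4: m = 4.311875, f(m) = -0.088986 < 0 → root in [4.311875, 4.545000]
Midpoint of [4.311875, 4.545000] = 4.428437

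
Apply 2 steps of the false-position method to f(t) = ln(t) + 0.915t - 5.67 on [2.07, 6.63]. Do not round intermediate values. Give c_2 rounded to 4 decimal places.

False-position update: c = (a·f(b) − b·f(a))/(f(b) − f(a)); replace the endpoint whose sign matches f(c).
f(2.070000) = -3.048401, f(6.630000) = 2.288055
step 1: c = 4.674858, f(c) = 0.149694 > 0 → new bracket [2.070000, 4.674858]
step 2: c = 4.552932, f(c) = 0.011704 > 0 → new bracket [2.070000, 4.552932]

4.5529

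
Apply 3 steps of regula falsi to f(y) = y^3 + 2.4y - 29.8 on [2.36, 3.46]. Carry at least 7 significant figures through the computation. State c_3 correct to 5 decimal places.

f(2.360000) = -10.991744, f(3.460000) = 19.925736
step 1: c = 2.751071, f(c) = -2.376256 < 0 → new bracket [2.751071, 3.460000]
step 2: c = 2.826606, f(c) = -0.432397 < 0 → new bracket [2.826606, 3.460000]
step 3: c = 2.840059, f(c) = -0.076117 < 0 → new bracket [2.840059, 3.460000]

2.84006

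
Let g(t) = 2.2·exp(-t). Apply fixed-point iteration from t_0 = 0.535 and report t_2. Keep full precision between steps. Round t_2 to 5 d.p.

t_1 = g(0.535000) = 1.288472
t_2 = g(1.288472) = 0.606522

0.60652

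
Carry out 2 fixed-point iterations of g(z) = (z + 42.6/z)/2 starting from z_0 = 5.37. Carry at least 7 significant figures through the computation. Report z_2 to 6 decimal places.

6.528035

z_1 = g(5.370000) = 6.651480
z_2 = g(6.651480) = 6.528035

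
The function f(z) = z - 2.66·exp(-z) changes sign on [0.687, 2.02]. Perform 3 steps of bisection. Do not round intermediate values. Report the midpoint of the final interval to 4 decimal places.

0.9369

f(0.687000) = -0.651201, f(2.020000) = 1.667136 (opposite signs)
step 1: m = 1.353500, f(m) = 0.666330 > 0 → root in [0.687000, 1.353500]
step 2: m = 1.020250, f(m) = 0.061307 > 0 → root in [0.687000, 1.020250]
step 3: m = 0.853625, f(m) = -0.279185 < 0 → root in [0.853625, 1.020250]
Midpoint of [0.853625, 1.020250] = 0.936937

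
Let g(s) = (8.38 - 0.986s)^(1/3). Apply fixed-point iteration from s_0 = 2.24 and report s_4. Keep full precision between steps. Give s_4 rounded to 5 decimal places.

s_1 = g(2.240000) = 1.834257
s_2 = g(1.834257) = 1.873066
s_3 = g(1.873066) = 1.869423
s_4 = g(1.869423) = 1.869766

1.86977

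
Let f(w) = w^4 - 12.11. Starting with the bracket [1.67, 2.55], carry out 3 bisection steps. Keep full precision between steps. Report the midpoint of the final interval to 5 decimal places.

1.83500

f(1.670000) = -4.332037, f(2.550000) = 30.172506 (opposite signs)
step 1: m = 2.110000, f(m) = 7.711194 > 0 → root in [1.670000, 2.110000]
step 2: m = 1.890000, f(m) = 0.649898 > 0 → root in [1.670000, 1.890000]
step 3: m = 1.780000, f(m) = -2.071241 < 0 → root in [1.780000, 1.890000]
Midpoint of [1.780000, 1.890000] = 1.835000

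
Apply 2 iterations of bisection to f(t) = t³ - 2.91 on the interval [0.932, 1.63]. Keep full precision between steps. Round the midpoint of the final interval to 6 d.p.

f(0.932000) = -2.100442, f(1.630000) = 1.420747 (opposite signs)
step 1: m = 1.281000, f(m) = -0.807929 < 0 → root in [1.281000, 1.630000]
step 2: m = 1.455500, f(m) = 0.173448 > 0 → root in [1.281000, 1.455500]
Midpoint of [1.281000, 1.455500] = 1.368250

1.368250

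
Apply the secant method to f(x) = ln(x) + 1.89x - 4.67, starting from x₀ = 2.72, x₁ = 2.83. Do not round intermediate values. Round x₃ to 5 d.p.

2.08322

Secant update: x_(k+1) = x_k − f(x_k)·(x_k − x_(k-1))/(f(x_k) − f(x_(k-1))).
f(x_0) = 1.471432, f(x_1) = 1.718977
x_2 = 2.830000 - (1.718977)·(2.830000 - 2.720000)/(1.718977 - (1.471432)) = 2.066149; f(x_2) = -0.039293
x_3 = 2.066149 - (-0.039293)·(2.066149 - 2.830000)/(-0.039293 - (1.718977)) = 2.083219; f(x_3) = 0.001198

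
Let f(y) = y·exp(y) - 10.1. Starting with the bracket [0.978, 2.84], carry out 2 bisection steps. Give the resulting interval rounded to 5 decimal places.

f(0.978000) = -7.499368, f(2.840000) = 38.508774 (opposite signs)
step 1: m = 1.909000, f(m) = 2.778761 > 0 → root in [0.978000, 1.909000]
step 2: m = 1.443500, f(m) = -3.986064 < 0 → root in [1.443500, 1.909000]

[1.44350, 1.90900]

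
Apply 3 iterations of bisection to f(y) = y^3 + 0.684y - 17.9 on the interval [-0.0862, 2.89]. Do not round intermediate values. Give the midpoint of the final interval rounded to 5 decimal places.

2.70399

f(-0.086200) = -17.959601, f(2.890000) = 8.214329 (opposite signs)
step 1: m = 1.401900, f(m) = -14.185913 < 0 → root in [1.401900, 2.890000]
step 2: m = 2.145950, f(m) = -6.549853 < 0 → root in [2.145950, 2.890000]
step 3: m = 2.517975, f(m) = -0.213245 < 0 → root in [2.517975, 2.890000]
Midpoint of [2.517975, 2.890000] = 2.703988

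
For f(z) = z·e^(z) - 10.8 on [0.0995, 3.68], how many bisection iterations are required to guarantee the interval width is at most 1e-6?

22

Initial width b − a = 3.68 − 0.0995 = 3.580500.
After n steps the width is (b−a)/2^n; need (b−a)/2^n ≤ 1e-6.
So n ≥ log₂(3.580500/1e-6) = log₂(3580500.0000) ≈ 21.7717.
Hence n = 22.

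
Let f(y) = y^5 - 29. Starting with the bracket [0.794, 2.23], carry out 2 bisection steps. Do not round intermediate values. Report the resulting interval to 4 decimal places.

[1.8710, 2.2300]

f(0.794000) = -28.684425, f(2.230000) = 26.147308 (opposite signs)
step 1: m = 1.512000, f(m) = -21.097601 < 0 → root in [1.512000, 2.230000]
step 2: m = 1.871000, f(m) = -6.071854 < 0 → root in [1.871000, 2.230000]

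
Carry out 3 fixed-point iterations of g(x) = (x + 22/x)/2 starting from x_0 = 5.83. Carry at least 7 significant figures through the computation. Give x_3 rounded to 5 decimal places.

x_1 = g(5.830000) = 4.801792
x_2 = g(4.801792) = 4.691707
x_3 = g(4.691707) = 4.690416

4.69042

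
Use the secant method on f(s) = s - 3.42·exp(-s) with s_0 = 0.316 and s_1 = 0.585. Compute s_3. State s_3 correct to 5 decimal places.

1.10077

f(s_0) = -2.177383, f(s_1) = -1.320302
s_2 = 0.585000 - (-1.320302)·(0.585000 - 0.316000)/(-1.320302 - (-2.177383)) = 0.999385; f(s_2) = -0.259538
s_3 = 0.999385 - (-0.259538)·(0.999385 - 0.585000)/(-0.259538 - (-1.320302)) = 1.100772; f(s_3) = -0.036768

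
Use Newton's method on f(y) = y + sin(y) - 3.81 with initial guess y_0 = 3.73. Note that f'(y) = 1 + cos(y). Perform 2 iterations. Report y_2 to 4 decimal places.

y_0 = 3.730000: f = -0.635037, f' = 0.168174 → y_1 = 3.730000 - (-0.635037)/(0.168174) = 7.506064
y_1 = 7.506064: f = 4.636149, f' = 1.340941 → y_2 = 7.506064 - (4.636149)/(1.340941) = 4.048679

4.0487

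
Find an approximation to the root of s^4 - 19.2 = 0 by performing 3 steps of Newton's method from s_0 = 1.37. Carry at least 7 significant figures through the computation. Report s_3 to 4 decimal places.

f'(s) = 4s^3
s_0 = 1.370000: f = -15.677246, f' = 10.285412 → s_1 = 1.370000 - (-15.677246)/(10.285412) = 2.894222
s_1 = 2.894222: f = 50.966058, f' = 96.973998 → s_2 = 2.894222 - (50.966058)/(96.973998) = 2.368657
s_2 = 2.368657: f = 12.278133, f' = 53.157766 → s_3 = 2.368657 - (12.278133)/(53.157766) = 2.137682

2.1377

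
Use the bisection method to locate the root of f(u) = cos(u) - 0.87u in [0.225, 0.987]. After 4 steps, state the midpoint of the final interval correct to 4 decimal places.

0.8203

f(0.225000) = 0.779044, f(0.987000) = -0.307495 (opposite signs)
step 1: m = 0.606000, f(m) = 0.294713 > 0 → root in [0.606000, 0.987000]
step 2: m = 0.796500, f(m) = 0.006258 > 0 → root in [0.796500, 0.987000]
step 3: m = 0.891750, f(m) = -0.147771 < 0 → root in [0.796500, 0.891750]
step 4: m = 0.844125, f(m) = -0.070003 < 0 → root in [0.796500, 0.844125]
Midpoint of [0.796500, 0.844125] = 0.820312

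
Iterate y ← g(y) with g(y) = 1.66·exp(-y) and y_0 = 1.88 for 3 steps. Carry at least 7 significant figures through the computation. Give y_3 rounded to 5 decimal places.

0.45761

y_1 = g(1.880000) = 0.253300
y_2 = g(0.253300) = 1.288551
y_3 = g(1.288551) = 0.457612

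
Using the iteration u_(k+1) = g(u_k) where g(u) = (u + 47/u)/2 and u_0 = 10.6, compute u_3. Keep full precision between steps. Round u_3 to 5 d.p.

u_1 = g(10.600000) = 7.516981
u_2 = g(7.516981) = 6.884746
u_3 = g(6.884746) = 6.855716

6.85572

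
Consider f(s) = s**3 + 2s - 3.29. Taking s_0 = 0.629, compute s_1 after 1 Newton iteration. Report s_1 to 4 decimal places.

1.1885

f'(s) = 3s**2 + 2
s_0 = 0.629000: f = -1.783142, f' = 3.186923 → s_1 = 0.629000 - (-1.783142)/(3.186923) = 1.188518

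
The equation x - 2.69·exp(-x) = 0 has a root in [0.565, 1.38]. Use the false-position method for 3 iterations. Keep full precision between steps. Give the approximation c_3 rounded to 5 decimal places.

0.99528

f(0.565000) = -0.963889, f(1.380000) = 0.703254
step 1: c = 1.036207, f(c) = 0.081801 > 0 → new bracket [0.565000, 1.036207]
step 2: c = 0.999346, f(c) = 0.009103 > 0 → new bracket [0.565000, 0.999346]
step 3: c = 0.995282, f(c) = 0.001007 > 0 → new bracket [0.565000, 0.995282]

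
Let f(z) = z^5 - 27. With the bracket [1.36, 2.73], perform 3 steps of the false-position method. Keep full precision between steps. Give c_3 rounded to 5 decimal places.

f(1.360000) = -22.347413, f(2.730000) = 124.639811
step 1: c = 1.568290, f(c) = -17.512938 < 0 → new bracket [1.568290, 2.730000]
step 2: c = 1.711410, f(c) = -12.318491 < 0 → new bracket [1.711410, 2.730000]
step 3: c = 1.803026, f(c) = -7.944973 < 0 → new bracket [1.803026, 2.730000]

1.80303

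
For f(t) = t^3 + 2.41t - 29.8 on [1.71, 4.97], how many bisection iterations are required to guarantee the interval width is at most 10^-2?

Initial width b − a = 4.97 − 1.71 = 3.260000.
After n steps the width is (b−a)/2^n; need (b−a)/2^n ≤ 10^-2.
So n ≥ log₂(3.260000/10^-2) = log₂(326.0000) ≈ 8.3487.
Hence n = 9.

9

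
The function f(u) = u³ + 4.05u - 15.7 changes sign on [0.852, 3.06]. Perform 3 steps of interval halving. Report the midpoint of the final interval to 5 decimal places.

2.09400

f(0.852000) = -11.630930, f(3.060000) = 25.345616 (opposite signs)
step 1: m = 1.956000, f(m) = -0.294669 < 0 → root in [1.956000, 3.060000]
step 2: m = 2.508000, f(m) = 10.232881 > 0 → root in [1.956000, 2.508000]
step 3: m = 2.232000, f(m) = 4.459031 > 0 → root in [1.956000, 2.232000]
Midpoint of [1.956000, 2.232000] = 2.094000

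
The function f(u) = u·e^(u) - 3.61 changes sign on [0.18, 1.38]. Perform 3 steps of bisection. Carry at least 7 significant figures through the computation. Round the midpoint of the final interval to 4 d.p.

f(0.180000) = -3.394501, f(1.380000) = 1.875364 (opposite signs)
step 1: m = 0.780000, f(m) = -1.908452 < 0 → root in [0.780000, 1.380000]
step 2: m = 1.080000, f(m) = -0.429746 < 0 → root in [1.080000, 1.380000]
step 3: m = 1.230000, f(m) = 0.598112 > 0 → root in [1.080000, 1.230000]
Midpoint of [1.080000, 1.230000] = 1.155000

1.1550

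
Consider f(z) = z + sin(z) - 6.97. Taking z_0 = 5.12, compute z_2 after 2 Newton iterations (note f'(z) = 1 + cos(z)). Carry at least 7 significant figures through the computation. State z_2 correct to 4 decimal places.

z_0 = 5.120000: f = -2.768070, f' = 1.396417 → z_1 = 5.120000 - (-2.768070)/(1.396417) = 7.102266
z_1 = 7.102266: f = 0.862784, f' = 1.682893 → z_2 = 7.102266 - (0.862784)/(1.682893) = 6.589587

6.5896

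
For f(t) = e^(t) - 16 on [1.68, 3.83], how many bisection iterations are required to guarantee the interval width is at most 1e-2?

8

Initial width b − a = 3.83 − 1.68 = 2.150000.
After n steps the width is (b−a)/2^n; need (b−a)/2^n ≤ 1e-2.
So n ≥ log₂(2.150000/1e-2) = log₂(215.0000) ≈ 7.7482.
Hence n = 8.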